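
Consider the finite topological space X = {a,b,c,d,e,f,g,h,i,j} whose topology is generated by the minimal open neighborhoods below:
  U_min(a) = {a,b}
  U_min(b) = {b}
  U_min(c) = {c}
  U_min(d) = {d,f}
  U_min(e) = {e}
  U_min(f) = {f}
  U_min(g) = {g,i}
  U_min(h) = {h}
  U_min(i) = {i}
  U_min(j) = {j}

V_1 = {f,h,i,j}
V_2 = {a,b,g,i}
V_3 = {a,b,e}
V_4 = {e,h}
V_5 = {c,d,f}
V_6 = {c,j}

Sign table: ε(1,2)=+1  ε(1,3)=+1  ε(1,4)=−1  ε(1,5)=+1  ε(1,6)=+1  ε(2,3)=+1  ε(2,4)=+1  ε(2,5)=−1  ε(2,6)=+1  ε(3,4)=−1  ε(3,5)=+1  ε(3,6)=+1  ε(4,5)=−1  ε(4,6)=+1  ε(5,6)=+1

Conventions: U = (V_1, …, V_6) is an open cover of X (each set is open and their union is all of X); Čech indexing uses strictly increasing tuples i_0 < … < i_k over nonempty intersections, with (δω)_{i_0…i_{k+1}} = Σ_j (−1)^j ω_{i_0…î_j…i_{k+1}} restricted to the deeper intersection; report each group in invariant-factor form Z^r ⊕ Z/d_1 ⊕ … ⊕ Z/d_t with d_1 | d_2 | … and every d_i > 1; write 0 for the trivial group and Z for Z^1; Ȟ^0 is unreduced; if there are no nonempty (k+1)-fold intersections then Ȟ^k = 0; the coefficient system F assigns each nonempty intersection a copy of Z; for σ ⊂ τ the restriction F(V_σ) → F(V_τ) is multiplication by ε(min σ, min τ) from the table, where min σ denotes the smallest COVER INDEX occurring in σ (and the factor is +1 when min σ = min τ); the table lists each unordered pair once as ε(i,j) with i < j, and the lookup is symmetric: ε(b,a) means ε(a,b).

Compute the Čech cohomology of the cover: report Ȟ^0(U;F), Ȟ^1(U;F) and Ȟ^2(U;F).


nonempty intersections:
  V12={i} V14={h} V15={f} V16={j} V23={a,b} V34={e} V56={c}
C dims 6,7; δ0: rk 5, SNF 1^5
Ȟ^0: (6−5)−0=1 ⇒ Z
Ȟ^1: (7−0)−5=2 ⇒ Z^2
Ȟ^2: (0−0)−0=0 ⇒ 0

Ȟ^0 ≅ Z; Ȟ^1 ≅ Z^2; Ȟ^2 ≅ 0


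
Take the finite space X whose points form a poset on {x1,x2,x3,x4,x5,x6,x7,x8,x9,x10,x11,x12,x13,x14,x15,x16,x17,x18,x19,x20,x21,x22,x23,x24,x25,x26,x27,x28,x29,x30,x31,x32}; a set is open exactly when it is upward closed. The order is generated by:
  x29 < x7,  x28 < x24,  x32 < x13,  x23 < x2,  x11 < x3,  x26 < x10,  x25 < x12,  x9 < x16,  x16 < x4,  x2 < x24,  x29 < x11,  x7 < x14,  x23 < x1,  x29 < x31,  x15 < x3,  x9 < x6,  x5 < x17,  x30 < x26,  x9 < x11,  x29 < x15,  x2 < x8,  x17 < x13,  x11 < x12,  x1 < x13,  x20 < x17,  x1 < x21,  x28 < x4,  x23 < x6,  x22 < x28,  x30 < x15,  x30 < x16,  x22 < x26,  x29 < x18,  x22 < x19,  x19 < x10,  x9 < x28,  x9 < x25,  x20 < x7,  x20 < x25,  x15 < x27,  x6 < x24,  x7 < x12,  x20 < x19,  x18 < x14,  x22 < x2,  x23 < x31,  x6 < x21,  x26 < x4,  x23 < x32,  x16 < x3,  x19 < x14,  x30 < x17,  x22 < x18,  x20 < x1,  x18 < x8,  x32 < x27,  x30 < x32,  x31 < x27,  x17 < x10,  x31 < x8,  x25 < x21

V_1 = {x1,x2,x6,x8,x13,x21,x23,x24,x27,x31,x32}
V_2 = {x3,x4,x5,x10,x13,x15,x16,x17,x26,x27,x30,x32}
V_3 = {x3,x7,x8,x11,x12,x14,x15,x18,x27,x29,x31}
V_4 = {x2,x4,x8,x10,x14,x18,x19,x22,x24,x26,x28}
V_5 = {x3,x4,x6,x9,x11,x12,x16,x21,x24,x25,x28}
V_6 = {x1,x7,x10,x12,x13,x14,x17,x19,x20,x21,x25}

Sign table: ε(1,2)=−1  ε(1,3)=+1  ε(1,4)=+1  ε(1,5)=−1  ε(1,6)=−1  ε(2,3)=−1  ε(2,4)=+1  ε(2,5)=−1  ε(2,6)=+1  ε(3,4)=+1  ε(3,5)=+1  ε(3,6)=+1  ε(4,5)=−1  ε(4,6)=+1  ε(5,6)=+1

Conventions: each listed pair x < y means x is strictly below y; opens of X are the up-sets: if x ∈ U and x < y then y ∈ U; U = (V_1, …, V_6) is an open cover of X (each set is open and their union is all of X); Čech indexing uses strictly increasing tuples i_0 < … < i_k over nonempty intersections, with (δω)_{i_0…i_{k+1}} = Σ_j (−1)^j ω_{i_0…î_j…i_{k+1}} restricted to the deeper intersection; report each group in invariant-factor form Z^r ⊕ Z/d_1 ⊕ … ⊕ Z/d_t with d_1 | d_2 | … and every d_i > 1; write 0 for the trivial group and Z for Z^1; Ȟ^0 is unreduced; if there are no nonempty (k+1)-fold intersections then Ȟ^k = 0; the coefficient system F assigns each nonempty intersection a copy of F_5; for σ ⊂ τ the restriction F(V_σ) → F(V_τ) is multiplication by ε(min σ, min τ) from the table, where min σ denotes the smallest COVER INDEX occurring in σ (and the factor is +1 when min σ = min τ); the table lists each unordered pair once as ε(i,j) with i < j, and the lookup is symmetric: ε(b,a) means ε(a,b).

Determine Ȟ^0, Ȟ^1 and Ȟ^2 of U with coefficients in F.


Ȟ^0 ≅ 0, Ȟ^1 ≅ 0, Ȟ^2 ≅ Z/5

cover nerve:
  V12={x13,x27,x32} V13={x8,x27,x31} V14={x2,x8,x24} V15={x6,x21,x24} V16={x1,x13,x21} V23={x3,x15,x27} V24={x4,x10,x26} V25={x3,x4,x16} V26={x10,x13,x17} V34={x8,x14,x18} V35={x3,x11,x12} V36={x7,x12,x14} V45={x4,x24,x28} V46={x10,x14,x19} V56={x12,x21,x25}
  V123={x27} V126={x13} V134={x8} V145={x24} V156={x21} V235={x3} V245={x4} V246={x10} V346={x14} V356={x12}
C dims 6,15,10; δ0: rk_F5 6; δ1: rk_F5 9
Ȟ^0: (6−6)−0=0 ⇒ 0
Ȟ^1: (15−9)−6=0 ⇒ 0
Ȟ^2: (10−0)−9=1 ⇒ Z/5


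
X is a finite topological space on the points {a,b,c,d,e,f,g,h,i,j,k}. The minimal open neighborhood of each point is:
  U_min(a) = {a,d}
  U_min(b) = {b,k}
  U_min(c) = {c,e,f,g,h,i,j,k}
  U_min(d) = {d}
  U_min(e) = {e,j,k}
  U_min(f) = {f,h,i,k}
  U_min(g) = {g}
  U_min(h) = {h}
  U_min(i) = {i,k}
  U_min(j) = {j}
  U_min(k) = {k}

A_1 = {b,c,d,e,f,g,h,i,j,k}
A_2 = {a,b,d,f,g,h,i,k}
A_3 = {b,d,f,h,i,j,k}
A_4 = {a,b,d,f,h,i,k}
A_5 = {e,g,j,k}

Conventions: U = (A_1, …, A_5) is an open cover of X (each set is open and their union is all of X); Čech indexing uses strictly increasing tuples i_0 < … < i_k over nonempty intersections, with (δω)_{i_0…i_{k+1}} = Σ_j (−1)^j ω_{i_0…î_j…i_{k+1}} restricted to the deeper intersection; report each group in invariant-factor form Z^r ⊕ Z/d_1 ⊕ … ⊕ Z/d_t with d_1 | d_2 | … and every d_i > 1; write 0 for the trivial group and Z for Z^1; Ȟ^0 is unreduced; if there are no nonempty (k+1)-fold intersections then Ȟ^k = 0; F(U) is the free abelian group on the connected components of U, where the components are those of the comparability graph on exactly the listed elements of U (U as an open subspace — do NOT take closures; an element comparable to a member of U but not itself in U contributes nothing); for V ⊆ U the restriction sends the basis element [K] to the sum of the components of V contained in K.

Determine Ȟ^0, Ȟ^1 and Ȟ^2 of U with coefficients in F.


Ȟ^0 ≅ Z^2, Ȟ^1 ≅ 0 and Ȟ^2 ≅ 0

nonempty intersections:
  A12={b,d,f,g,h,i,k} A13={b,d,f,h,i,j,k} A14={b,d,f,h,i,k} A15={e,g,j,k} A23={b,d,f,h,i,k} A24={a,b,d,f,h,i,k} A25={g,k} A34={b,d,f,h,i,k} A35={j,k} A45={k}
  A123={b,d,f,h,i,k} A124={b,d,f,h,i,k} A125={g,k} A134={b,d,f,h,i,k} A135={j,k} A145={k} A234={b,d,f,h,i,k} A235={k} A245={k} A345={k}
  A1234={b,d,f,h,i,k} A1235={k} A1245={k} A1345={k} A2345={k}
  A12345={k}
components per intersection:
  A1: {b,c,e,f,g,h,i,j,k} {d}
  A2: {a,d} {b,f,h,i,k} {g}
  A3: {b,f,h,i,k} {d} {j}
  A4: {a,d} {b,f,h,i,k}
  A5: {e,j,k} {g}
  A12: {b,f,h,i,k} {d} {g}
  A13: {b,f,h,i,k} {d} {j}
  A14: {b,f,h,i,k} {d}
  A15: {e,j,k} {g}
  A23: {b,f,h,i,k} {d}
  A24: {a,d} {b,f,h,i,k}
  A25: {g} {k}
  A34: {b,f,h,i,k} {d}
  A35: {j} {k}
  A45: {k}
  A123: {b,f,h,i,k} {d}
  A124: {b,f,h,i,k} {d}
  A125: {g} {k}
  A134: {b,f,h,i,k} {d}
  A135: {j} {k}
  A145: {k}
  A234: {b,f,h,i,k} {d}
  A235: {k}
  A245: {k}
  A345: {k}
  A1234: {b,f,h,i,k} {d}
  A1235: {k}
  A1245: {k}
  A1345: {k}
  A2345: {k}
  A12345: {k}
C dims 12,21,16,6; δ0: rk 10, SNF 1^10; δ1: rk 11, SNF 1^11; δ2: rk 5, SNF 1^5
Ȟ^0: (12−10)−0=2 ⇒ Z^2
Ȟ^1: (21−11)−10=0 ⇒ 0
Ȟ^2: (16−5)−11=0 ⇒ 0


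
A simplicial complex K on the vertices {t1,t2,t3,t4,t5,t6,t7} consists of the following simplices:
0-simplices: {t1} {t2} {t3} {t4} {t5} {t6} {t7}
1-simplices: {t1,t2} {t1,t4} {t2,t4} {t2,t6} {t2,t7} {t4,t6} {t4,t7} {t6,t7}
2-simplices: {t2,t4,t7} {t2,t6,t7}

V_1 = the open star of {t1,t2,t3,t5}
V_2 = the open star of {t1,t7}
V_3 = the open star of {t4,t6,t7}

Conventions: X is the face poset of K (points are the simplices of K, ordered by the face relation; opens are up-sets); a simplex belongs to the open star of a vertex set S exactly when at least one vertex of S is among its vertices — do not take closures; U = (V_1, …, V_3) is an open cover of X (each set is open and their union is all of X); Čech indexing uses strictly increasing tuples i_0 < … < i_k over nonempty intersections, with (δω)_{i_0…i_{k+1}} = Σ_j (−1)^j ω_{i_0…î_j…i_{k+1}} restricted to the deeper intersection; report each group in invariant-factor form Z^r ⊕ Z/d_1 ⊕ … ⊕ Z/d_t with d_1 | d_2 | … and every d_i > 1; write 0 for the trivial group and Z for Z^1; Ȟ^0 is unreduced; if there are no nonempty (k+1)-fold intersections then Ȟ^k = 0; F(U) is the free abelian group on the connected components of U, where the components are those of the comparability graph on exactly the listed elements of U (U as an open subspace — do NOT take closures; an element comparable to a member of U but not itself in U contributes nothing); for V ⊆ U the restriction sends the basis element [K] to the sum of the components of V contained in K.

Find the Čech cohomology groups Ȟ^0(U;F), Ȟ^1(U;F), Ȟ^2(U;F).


nerve simplices:
  V1={{t1},{t2},{t3},{t5},{t1,t2},{t1,t4},{t2,t4},{t2,t6},{t2,t7},{t2,t4,t7},{t2,t6,t7}} V2={{t1},{t7},{t1,t2},{t1,t4},{t2,t7},{t4,t7},{t6,t7},{t2,t4,t7},{t2,t6,t7}} V3={{t4},{t6},{t7},{t1,t4},{t2,t4},{t2,t6},{t2,t7},{t4,t6},{t4,t7},{t6,t7},{t2,t4,t7},{t2,t6,t7}}
  V12={{t1},{t1,t2},{t1,t4},{t2,t7},{t2,t4,t7},{t2,t6,t7}} V13={{t1,t4},{t2,t4},{t2,t6},{t2,t7},{t2,t4,t7},{t2,t6,t7}} V23={{t7},{t1,t4},{t2,t7},{t4,t7},{t6,t7},{t2,t4,t7},{t2,t6,t7}}
  V123={{t1,t4},{t2,t7},{t2,t4,t7},{t2,t6,t7}}
components per intersection:
  V1: {{t1},{t2},{t1,t2},{t1,t4},{t2,t4},{t2,t6},{t2,t7},{t2,t4,t7},{t2,t6,t7}} {{t3}} {{t5}}
  V2: {{t1},{t1,t2},{t1,t4}} {{t7},{t2,t7},{t4,t7},{t6,t7},{t2,t4,t7},{t2,t6,t7}}
  V3: {{t4},{t6},{t7},{t1,t4},{t2,t4},{t2,t6},{t2,t7},{t4,t6},{t4,t7},{t6,t7},{t2,t4,t7},{t2,t6,t7}}
  V12: {{t1},{t1,t2},{t1,t4}} {{t2,t7},{t2,t4,t7},{t2,t6,t7}}
  V13: {{t1,t4}} {{t2,t4},{t2,t6},{t2,t7},{t2,t4,t7},{t2,t6,t7}}
  V23: {{t7},{t2,t7},{t4,t7},{t6,t7},{t2,t4,t7},{t2,t6,t7}} {{t1,t4}}
  V123: {{t1,t4}} {{t2,t7},{t2,t4,t7},{t2,t6,t7}}
C dims 6,6,2; δ0: rk 3, SNF 1^3; δ1: rk 2, SNF 1^2
degree 0: 6−3−0 = 3 → Ȟ^0 ≅ Z^3
degree 1: 6−2−3 = 1 → Ȟ^1 ≅ Z
degree 2: 2−0−2 = 0 → Ȟ^2 ≅ 0

Ȟ^0 = Z^3; Ȟ^1 = Z; Ȟ^2 = 0


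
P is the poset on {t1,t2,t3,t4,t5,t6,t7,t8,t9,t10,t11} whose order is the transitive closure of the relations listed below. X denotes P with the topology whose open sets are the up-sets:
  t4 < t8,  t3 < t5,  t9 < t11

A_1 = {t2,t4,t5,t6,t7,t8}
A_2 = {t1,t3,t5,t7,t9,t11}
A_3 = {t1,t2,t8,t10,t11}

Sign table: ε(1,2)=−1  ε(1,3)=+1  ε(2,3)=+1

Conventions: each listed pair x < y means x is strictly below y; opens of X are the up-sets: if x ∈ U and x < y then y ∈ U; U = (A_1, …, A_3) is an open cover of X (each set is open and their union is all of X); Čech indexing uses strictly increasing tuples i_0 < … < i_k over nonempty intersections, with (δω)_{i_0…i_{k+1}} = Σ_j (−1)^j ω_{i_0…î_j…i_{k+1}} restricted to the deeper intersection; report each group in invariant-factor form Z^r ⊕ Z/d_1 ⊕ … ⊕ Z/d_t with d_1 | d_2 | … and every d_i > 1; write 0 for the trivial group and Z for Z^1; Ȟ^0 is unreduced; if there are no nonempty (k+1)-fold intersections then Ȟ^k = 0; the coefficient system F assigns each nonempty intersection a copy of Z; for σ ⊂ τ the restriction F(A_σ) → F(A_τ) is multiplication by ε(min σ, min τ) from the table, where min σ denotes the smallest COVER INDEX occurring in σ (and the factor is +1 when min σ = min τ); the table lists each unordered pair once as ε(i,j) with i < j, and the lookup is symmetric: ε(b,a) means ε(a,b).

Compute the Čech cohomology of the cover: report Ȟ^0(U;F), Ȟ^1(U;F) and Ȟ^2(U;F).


nonempty intersections:
  A12={t5,t7} A13={t2,t8} A23={t1,t11}
C dims 3,3; δ0: rk 3, SNF 1^2·2
Ȟ^0: (3−3)−0=0 ⇒ 0
Ȟ^1: (3−0)−3=0 plus torsion [2] ⇒ Z/2
Ȟ^2: (0−0)−0=0 ⇒ 0

Ȟ^0 = 0,  Ȟ^1 = Z/2,  Ȟ^2 = 0


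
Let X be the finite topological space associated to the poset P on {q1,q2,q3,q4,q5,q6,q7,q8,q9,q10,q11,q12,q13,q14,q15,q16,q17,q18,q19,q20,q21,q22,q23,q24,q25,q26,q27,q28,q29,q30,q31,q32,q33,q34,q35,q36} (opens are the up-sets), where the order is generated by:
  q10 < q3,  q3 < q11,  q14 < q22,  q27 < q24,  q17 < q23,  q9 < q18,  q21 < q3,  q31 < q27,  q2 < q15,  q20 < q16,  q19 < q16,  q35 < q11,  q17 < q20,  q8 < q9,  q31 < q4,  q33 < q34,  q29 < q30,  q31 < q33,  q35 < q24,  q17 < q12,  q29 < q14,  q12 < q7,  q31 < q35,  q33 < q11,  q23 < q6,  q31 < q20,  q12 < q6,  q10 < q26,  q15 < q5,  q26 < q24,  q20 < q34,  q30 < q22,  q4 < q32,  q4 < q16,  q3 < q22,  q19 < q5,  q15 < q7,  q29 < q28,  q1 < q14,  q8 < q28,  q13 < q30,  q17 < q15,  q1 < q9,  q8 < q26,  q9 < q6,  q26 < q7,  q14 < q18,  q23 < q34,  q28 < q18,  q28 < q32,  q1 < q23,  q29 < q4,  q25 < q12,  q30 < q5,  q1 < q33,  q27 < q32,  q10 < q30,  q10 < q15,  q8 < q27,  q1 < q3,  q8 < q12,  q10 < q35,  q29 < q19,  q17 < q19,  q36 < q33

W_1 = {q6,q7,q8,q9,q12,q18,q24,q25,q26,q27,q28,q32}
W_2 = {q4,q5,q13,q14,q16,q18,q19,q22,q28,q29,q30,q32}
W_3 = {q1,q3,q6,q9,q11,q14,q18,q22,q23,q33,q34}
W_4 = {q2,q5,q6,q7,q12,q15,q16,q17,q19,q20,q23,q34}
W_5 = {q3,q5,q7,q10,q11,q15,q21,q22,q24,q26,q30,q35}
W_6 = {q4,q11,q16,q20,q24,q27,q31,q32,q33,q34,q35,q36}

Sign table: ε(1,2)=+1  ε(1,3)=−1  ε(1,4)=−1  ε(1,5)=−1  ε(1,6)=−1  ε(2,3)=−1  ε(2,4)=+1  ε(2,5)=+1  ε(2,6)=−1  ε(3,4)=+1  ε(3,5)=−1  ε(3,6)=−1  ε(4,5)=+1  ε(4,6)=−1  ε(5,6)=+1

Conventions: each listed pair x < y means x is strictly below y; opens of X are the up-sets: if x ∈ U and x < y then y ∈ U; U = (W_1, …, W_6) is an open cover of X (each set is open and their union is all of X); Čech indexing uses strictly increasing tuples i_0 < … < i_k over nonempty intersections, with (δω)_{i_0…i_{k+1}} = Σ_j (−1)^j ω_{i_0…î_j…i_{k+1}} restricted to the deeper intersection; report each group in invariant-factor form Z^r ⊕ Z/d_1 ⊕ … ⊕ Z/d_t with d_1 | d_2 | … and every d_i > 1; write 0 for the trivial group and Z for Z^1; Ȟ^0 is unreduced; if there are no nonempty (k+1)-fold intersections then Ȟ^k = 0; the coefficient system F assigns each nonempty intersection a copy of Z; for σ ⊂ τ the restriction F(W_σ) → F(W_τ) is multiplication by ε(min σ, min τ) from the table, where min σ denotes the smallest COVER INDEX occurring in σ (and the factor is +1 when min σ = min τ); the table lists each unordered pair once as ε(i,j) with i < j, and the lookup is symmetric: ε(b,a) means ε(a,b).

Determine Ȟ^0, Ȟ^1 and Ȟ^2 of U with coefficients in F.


Ȟ^0(U;F) ≅ 0, Ȟ^1(U;F) ≅ Z/2, Ȟ^2(U;F) ≅ Z

nonempty overlaps:
  W12={q18,q28,q32} W13={q6,q9,q18} W14={q6,q7,q12} W15={q7,q24,q26} W16={q24,q27,q32} W23={q14,q18,q22} W24={q5,q16,q19} W25={q5,q22,q30} W26={q4,q16,q32} W34={q6,q23,q34} W35={q3,q11,q22} W36={q11,q33,q34} W45={q5,q7,q15} W46={q16,q20,q34} W56={q11,q24,q35}
  W123={q18} W126={q32} W134={q6} W145={q7} W156={q24} W235={q22} W245={q5} W246={q16} W346={q34} W356={q11}
C dims 6,15,10; δ0: rk 6, SNF 1^5·2; δ1: rk 9, SNF 1^9
degree 0: 6−6−0 = 0 → Ȟ^0 ≅ 0
degree 1: 15−9−6 = 0 plus torsion [2] → Ȟ^1 ≅ Z/2
degree 2: 10−0−9 = 1 → Ȟ^2 ≅ Z


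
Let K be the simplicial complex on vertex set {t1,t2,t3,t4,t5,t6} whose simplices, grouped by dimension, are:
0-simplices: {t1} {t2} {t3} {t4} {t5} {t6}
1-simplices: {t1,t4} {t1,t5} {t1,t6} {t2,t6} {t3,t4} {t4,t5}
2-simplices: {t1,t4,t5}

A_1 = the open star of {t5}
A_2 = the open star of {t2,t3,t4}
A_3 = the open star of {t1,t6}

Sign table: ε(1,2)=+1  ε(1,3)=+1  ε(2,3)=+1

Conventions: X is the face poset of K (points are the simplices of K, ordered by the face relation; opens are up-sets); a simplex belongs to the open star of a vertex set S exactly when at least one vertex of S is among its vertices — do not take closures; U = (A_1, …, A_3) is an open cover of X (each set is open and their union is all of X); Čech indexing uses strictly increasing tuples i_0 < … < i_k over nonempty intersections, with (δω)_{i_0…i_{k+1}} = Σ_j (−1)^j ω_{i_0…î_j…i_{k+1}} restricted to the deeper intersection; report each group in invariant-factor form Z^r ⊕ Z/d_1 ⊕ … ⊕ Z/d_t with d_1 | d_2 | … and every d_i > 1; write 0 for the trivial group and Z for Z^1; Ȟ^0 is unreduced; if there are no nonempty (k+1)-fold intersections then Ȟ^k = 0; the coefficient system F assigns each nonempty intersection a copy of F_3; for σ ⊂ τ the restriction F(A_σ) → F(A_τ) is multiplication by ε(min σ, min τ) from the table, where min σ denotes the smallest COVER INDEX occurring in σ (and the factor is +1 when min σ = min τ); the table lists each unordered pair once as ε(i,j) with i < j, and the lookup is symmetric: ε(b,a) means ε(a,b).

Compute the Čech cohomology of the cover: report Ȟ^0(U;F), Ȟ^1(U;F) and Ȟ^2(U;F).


Ȟ^0 ≅ Z/3, Ȟ^1 ≅ 0 and Ȟ^2 ≅ 0

intersection data:
  A1={{t5},{t1,t5},{t4,t5},{t1,t4,t5}} A2={{t2},{t3},{t4},{t1,t4},{t2,t6},{t3,t4},{t4,t5},{t1,t4,t5}} A3={{t1},{t6},{t1,t4},{t1,t5},{t1,t6},{t2,t6},{t1,t4,t5}}
  A12={{t4,t5},{t1,t4,t5}} A13={{t1,t5},{t1,t4,t5}} A23={{t1,t4},{t2,t6},{t1,t4,t5}}
  A123={{t1,t4,t5}}
C dims 3,3,1; δ0: rk_F3 2; δ1: rk_F3 1
Ȟ^0 = (3 − 2) − 0 = 1, so Ȟ^0 ≅ Z/3
Ȟ^1 = (3 − 1) − 2 = 0, so Ȟ^1 ≅ 0
Ȟ^2 = (1 − 0) − 1 = 0, so Ȟ^2 ≅ 0


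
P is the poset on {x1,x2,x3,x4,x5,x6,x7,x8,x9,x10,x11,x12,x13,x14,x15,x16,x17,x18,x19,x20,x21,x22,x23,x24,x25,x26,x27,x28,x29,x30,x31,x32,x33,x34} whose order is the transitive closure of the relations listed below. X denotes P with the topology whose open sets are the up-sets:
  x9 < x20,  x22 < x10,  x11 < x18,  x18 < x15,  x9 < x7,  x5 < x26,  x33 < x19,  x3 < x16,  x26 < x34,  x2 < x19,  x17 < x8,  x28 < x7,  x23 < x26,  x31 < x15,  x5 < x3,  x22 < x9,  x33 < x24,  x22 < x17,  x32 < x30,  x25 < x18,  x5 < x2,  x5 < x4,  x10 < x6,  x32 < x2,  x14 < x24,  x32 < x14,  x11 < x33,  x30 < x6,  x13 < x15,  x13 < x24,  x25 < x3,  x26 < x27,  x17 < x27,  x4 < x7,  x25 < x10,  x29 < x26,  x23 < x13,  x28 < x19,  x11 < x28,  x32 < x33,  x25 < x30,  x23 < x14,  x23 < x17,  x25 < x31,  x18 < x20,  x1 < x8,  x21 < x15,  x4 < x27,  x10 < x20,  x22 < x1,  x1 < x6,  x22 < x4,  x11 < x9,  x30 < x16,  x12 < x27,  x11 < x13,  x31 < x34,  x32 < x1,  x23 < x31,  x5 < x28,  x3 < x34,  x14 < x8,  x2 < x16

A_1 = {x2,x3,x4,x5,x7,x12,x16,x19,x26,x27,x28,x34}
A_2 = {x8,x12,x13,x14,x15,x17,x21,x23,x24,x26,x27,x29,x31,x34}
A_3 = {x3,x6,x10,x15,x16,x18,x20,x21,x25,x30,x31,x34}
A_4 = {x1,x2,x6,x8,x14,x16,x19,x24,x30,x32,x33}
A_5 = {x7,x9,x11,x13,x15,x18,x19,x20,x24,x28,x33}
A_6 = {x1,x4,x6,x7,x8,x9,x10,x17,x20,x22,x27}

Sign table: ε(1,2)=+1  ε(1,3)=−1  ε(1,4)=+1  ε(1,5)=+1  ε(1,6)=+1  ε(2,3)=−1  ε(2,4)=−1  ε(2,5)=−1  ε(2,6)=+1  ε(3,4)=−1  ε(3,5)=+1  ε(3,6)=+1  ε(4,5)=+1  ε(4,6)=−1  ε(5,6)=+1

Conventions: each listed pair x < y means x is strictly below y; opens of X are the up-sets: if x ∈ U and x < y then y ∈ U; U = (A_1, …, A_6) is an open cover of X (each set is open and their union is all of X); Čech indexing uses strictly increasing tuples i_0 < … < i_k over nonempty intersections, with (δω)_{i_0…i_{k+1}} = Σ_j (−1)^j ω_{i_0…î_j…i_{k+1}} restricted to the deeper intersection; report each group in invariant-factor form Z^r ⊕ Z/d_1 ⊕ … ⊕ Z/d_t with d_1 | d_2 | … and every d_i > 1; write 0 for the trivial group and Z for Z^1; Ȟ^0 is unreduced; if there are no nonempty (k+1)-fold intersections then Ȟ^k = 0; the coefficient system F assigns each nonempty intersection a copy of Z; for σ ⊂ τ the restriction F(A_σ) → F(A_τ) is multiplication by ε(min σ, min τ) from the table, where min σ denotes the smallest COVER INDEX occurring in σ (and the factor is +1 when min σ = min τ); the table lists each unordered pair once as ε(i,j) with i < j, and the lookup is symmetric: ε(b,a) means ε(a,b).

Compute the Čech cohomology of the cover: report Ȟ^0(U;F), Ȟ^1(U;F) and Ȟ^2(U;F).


Ȟ^0(U;F) ≅ 0; Ȟ^1(U;F) ≅ Z/2; Ȟ^2(U;F) ≅ Z

nonempty overlaps:
  A12={x12,x26,x27,x34} A13={x3,x16,x34} A14={x2,x16,x19} A15={x7,x19,x28} A16={x4,x7,x27} A23={x15,x21,x31,x34} A24={x8,x14,x24} A25={x13,x15,x24} A26={x8,x17,x27} A34={x6,x16,x30} A35={x15,x18,x20} A36={x6,x10,x20} A45={x19,x24,x33} A46={x1,x6,x8} A56={x7,x9,x20}
  A123={x34} A126={x27} A134={x16} A145={x19} A156={x7} A235={x15} A245={x24} A246={x8} A346={x6} A356={x20}
C dims 6,15,10; δ0: rk 6, SNF 1^5·2; δ1: rk 9, SNF 1^9
degree 0: 6−6−0 = 0 → Ȟ^0 ≅ 0
degree 1: 15−9−6 = 0 plus torsion [2] → Ȟ^1 ≅ Z/2
degree 2: 10−0−9 = 1 → Ȟ^2 ≅ Z


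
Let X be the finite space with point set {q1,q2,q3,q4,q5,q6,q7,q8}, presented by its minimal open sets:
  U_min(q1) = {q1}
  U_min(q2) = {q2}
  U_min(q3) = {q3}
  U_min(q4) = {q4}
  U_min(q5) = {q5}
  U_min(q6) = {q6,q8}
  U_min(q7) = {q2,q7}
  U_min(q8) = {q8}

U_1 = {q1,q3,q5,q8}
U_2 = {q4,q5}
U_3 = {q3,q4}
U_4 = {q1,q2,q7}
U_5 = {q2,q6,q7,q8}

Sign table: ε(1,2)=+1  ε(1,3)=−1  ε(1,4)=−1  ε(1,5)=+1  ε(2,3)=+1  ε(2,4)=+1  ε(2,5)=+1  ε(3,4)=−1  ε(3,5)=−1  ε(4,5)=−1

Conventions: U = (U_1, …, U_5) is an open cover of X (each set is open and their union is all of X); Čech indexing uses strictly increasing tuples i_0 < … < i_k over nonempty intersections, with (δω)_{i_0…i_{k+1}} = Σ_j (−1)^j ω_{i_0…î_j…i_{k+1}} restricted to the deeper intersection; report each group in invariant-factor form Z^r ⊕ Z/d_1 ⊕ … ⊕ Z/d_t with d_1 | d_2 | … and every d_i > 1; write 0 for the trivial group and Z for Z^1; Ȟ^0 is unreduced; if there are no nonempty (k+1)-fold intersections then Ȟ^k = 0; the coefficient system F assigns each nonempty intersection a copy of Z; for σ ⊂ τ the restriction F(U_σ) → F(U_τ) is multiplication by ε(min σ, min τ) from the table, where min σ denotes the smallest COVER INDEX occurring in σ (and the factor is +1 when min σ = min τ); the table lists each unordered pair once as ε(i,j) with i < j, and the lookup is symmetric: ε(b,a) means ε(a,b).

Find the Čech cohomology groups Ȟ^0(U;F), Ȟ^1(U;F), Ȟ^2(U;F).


nonempty overlaps:
  U12={q5} U13={q3} U14={q1} U15={q8} U23={q4} U45={q2,q7}
C dims 5,6; δ0: rk 5, SNF 1^4·2
degree 0: 5−5−0 = 0 → Ȟ^0 ≅ 0
degree 1: 6−0−5 = 1 plus torsion [2] → Ȟ^1 ≅ Z ⊕ Z/2
degree 2: 0−0−0 = 0 → Ȟ^2 ≅ 0

Ȟ^0(U;F) ≅ 0; Ȟ^1(U;F) ≅ Z ⊕ Z/2; Ȟ^2(U;F) ≅ 0


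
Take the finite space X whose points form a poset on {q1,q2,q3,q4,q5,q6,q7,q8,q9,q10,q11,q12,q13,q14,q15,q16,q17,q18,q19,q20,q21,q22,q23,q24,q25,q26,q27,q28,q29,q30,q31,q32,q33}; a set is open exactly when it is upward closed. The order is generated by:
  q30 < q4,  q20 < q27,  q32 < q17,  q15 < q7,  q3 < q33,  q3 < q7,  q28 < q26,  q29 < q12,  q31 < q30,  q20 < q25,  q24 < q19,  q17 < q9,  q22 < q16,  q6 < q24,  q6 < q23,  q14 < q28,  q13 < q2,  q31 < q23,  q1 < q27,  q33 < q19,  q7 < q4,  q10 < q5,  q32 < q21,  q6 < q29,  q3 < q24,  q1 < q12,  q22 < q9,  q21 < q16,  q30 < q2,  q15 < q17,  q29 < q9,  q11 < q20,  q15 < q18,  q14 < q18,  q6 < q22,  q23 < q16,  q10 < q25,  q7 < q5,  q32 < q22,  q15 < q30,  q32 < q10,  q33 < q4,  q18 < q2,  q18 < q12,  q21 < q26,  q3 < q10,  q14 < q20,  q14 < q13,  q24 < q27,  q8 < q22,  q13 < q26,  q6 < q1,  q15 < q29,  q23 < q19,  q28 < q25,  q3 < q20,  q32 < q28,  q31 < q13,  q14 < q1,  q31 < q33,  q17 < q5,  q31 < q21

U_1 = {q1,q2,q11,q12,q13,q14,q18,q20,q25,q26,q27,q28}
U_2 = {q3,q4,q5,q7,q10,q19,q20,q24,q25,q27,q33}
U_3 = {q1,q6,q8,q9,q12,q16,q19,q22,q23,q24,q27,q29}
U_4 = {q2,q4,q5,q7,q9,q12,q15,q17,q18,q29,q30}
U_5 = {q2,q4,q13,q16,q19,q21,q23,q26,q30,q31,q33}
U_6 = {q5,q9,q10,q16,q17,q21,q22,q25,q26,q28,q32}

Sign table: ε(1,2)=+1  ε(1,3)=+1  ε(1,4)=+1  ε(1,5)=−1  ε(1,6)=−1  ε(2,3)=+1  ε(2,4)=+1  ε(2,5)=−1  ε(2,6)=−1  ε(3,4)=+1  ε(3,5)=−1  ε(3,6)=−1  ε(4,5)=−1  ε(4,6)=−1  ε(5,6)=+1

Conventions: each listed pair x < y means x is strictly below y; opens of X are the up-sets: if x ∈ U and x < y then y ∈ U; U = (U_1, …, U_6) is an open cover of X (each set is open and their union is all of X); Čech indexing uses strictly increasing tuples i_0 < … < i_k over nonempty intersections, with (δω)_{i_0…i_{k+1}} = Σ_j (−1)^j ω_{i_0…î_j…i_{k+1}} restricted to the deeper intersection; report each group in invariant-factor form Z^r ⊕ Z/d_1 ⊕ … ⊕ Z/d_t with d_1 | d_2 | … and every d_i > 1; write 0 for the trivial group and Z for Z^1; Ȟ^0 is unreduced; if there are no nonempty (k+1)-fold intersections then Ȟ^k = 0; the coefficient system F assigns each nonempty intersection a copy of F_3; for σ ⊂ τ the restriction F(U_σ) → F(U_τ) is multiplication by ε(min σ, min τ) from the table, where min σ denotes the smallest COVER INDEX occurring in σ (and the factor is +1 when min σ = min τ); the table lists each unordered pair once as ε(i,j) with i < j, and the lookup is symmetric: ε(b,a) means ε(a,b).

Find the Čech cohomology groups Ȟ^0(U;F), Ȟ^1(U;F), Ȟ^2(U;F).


Ȟ^0 ≅ Z/3; Ȟ^1 ≅ 0; Ȟ^2 ≅ 0

nonempty overlaps:
  U12={q20,q25,q27} U13={q1,q12,q27} U14={q2,q12,q18} U15={q2,q13,q26} U16={q25,q26,q28} U23={q19,q24,q27} U24={q4,q5,q7} U25={q4,q19,q33} U26={q5,q10,q25} U34={q9,q12,q29} U35={q16,q19,q23} U36={q9,q16,q22} U45={q2,q4,q30} U46={q5,q9,q17} U56={q16,q21,q26}
  U123={q27} U126={q25} U134={q12} U145={q2} U156={q26} U235={q19} U245={q4} U246={q5} U346={q9} U356={q16}
C dims 6,15,10; δ0: rk_F3 5; δ1: rk_F3 10
degree 0: 6−5−0 = 1 → Ȟ^0 ≅ Z/3
degree 1: 15−10−5 = 0 → Ȟ^1 ≅ 0
degree 2: 10−0−10 = 0 → Ȟ^2 ≅ 0


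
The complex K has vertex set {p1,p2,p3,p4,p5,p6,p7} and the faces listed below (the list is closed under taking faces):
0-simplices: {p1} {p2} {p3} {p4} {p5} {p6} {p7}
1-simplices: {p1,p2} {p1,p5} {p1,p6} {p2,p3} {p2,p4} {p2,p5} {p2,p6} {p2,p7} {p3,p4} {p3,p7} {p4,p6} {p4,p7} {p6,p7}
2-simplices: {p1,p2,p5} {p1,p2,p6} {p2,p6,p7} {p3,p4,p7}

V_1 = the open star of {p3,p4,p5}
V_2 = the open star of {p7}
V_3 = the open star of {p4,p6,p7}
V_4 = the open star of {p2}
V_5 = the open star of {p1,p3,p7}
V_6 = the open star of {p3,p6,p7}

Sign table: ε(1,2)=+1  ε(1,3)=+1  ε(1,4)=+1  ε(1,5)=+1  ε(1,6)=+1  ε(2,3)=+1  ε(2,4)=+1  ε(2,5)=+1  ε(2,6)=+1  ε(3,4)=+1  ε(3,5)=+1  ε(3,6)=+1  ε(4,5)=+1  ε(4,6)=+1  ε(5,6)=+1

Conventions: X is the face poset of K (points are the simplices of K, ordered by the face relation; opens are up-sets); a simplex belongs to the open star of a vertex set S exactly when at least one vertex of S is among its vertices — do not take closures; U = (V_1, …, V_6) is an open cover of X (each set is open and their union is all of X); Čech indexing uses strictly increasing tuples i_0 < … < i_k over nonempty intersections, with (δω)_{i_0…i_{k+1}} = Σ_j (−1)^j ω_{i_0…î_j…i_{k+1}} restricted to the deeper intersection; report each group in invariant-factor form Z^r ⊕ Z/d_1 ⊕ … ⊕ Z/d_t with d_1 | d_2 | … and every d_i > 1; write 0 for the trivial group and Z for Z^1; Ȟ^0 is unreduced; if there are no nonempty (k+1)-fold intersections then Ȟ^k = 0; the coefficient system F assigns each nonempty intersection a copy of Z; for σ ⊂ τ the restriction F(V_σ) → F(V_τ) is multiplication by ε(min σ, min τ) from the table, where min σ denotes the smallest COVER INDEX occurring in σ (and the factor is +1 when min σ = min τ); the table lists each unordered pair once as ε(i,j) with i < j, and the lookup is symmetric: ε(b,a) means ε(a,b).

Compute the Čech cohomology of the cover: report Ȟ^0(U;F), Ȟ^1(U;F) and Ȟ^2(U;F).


Ȟ^0(U;F) ≅ Z,  Ȟ^1(U;F) ≅ 0,  Ȟ^2(U;F) ≅ Z

intersection data:
  V1={{p3},{p4},{p5},{p1,p5},{p2,p3},{p2,p4},{p2,p5},{p3,p4},{p3,p7},{p4,p6},{p4,p7},{p1,p2,p5},{p3,p4,p7}} V2={{p7},{p2,p7},{p3,p7},{p4,p7},{p6,p7},{p2,p6,p7},{p3,p4,p7}} V3={{p4},{p6},{p7},{p1,p6},{p2,p4},{p2,p6},{p2,p7},{p3,p4},{p3,p7},{p4,p6},{p4,p7},{p6,p7},{p1,p2,p6},{p2,p6,p7},{p3,p4,p7}} V4={{p2},{p1,p2},{p2,p3},{p2,p4},{p2,p5},{p2,p6},{p2,p7},{p1,p2,p5},{p1,p2,p6},{p2,p6,p7}} V5={{p1},{p3},{p7},{p1,p2},{p1,p5},{p1,p6},{p2,p3},{p2,p7},{p3,p4},{p3,p7},{p4,p7},{p6,p7},{p1,p2,p5},{p1,p2,p6},{p2,p6,p7},{p3,p4,p7}} V6={{p3},{p6},{p7},{p1,p6},{p2,p3},{p2,p6},{p2,p7},{p3,p4},{p3,p7},{p4,p6},{p4,p7},{p6,p7},{p1,p2,p6},{p2,p6,p7},{p3,p4,p7}}
  V12={{p3,p7},{p4,p7},{p3,p4,p7}} V13={{p4},{p2,p4},{p3,p4},{p3,p7},{p4,p6},{p4,p7},{p3,p4,p7}} V14={{p2,p3},{p2,p4},{p2,p5},{p1,p2,p5}} V15={{p3},{p1,p5},{p2,p3},{p3,p4},{p3,p7},{p4,p7},{p1,p2,p5},{p3,p4,p7}} V16={{p3},{p2,p3},{p3,p4},{p3,p7},{p4,p6},{p4,p7},{p3,p4,p7}} V23={{p7},{p2,p7},{p3,p7},{p4,p7},{p6,p7},{p2,p6,p7},{p3,p4,p7}} V24={{p2,p7},{p2,p6,p7}} V25={{p7},{p2,p7},{p3,p7},{p4,p7},{p6,p7},{p2,p6,p7},{p3,p4,p7}} V26={{p7},{p2,p7},{p3,p7},{p4,p7},{p6,p7},{p2,p6,p7},{p3,p4,p7}} V34={{p2,p4},{p2,p6},{p2,p7},{p1,p2,p6},{p2,p6,p7}} V35={{p7},{p1,p6},{p2,p7},{p3,p4},{p3,p7},{p4,p7},{p6,p7},{p1,p2,p6},{p2,p6,p7},{p3,p4,p7}} V36={{p6},{p7},{p1,p6},{p2,p6},{p2,p7},{p3,p4},{p3,p7},{p4,p6},{p4,p7},{p6,p7},{p1,p2,p6},{p2,p6,p7},{p3,p4,p7}} V45={{p1,p2},{p2,p3},{p2,p7},{p1,p2,p5},{p1,p2,p6},{p2,p6,p7}} V46={{p2,p3},{p2,p6},{p2,p7},{p1,p2,p6},{p2,p6,p7}} V56={{p3},{p7},{p1,p6},{p2,p3},{p2,p7},{p3,p4},{p3,p7},{p4,p7},{p6,p7},{p1,p2,p6},{p2,p6,p7},{p3,p4,p7}}
  V123={{p3,p7},{p4,p7},{p3,p4,p7}} V125={{p3,p7},{p4,p7},{p3,p4,p7}} V126={{p3,p7},{p4,p7},{p3,p4,p7}} V134={{p2,p4}} V135={{p3,p4},{p3,p7},{p4,p7},{p3,p4,p7}} V136={{p3,p4},{p3,p7},{p4,p6},{p4,p7},{p3,p4,p7}} V145={{p2,p3},{p1,p2,p5}} V146={{p2,p3}} V156={{p3},{p2,p3},{p3,p4},{p3,p7},{p4,p7},{p3,p4,p7}} V234={{p2,p7},{p2,p6,p7}} V235={{p7},{p2,p7},{p3,p7},{p4,p7},{p6,p7},{p2,p6,p7},{p3,p4,p7}} V236={{p7},{p2,p7},{p3,p7},{p4,p7},{p6,p7},{p2,p6,p7},{p3,p4,p7}} V245={{p2,p7},{p2,p6,p7}} V246={{p2,p7},{p2,p6,p7}} V256={{p7},{p2,p7},{p3,p7},{p4,p7},{p6,p7},{p2,p6,p7},{p3,p4,p7}} V345={{p2,p7},{p1,p2,p6},{p2,p6,p7}} V346={{p2,p6},{p2,p7},{p1,p2,p6},{p2,p6,p7}} V356={{p7},{p1,p6},{p2,p7},{p3,p4},{p3,p7},{p4,p7},{p6,p7},{p1,p2,p6},{p2,p6,p7},{p3,p4,p7}} V456={{p2,p3},{p2,p7},{p1,p2,p6},{p2,p6,p7}}
  V1235={{p3,p7},{p4,p7},{p3,p4,p7}} V1236={{p3,p7},{p4,p7},{p3,p4,p7}} V1256={{p3,p7},{p4,p7},{p3,p4,p7}} V1356={{p3,p4},{p3,p7},{p4,p7},{p3,p4,p7}} V1456={{p2,p3}} V2345={{p2,p7},{p2,p6,p7}} V2346={{p2,p7},{p2,p6,p7}} V2356={{p7},{p2,p7},{p3,p7},{p4,p7},{p6,p7},{p2,p6,p7},{p3,p4,p7}} V2456={{p2,p7},{p2,p6,p7}} V3456={{p2,p7},{p1,p2,p6},{p2,p6,p7}}
  V12356={{p3,p7},{p4,p7},{p3,p4,p7}} V23456={{p2,p7},{p2,p6,p7}}
C dims 6,15,19,10; δ0: rk 5, SNF 1^5; δ1: rk 10, SNF 1^10; δ2: rk 8, SNF 1^8
Ȟ^0 = (6 − 5) − 0 = 1, so Ȟ^0 ≅ Z
Ȟ^1 = (15 − 10) − 5 = 0, so Ȟ^1 ≅ 0
Ȟ^2 = (19 − 8) − 10 = 1, so Ȟ^2 ≅ Z


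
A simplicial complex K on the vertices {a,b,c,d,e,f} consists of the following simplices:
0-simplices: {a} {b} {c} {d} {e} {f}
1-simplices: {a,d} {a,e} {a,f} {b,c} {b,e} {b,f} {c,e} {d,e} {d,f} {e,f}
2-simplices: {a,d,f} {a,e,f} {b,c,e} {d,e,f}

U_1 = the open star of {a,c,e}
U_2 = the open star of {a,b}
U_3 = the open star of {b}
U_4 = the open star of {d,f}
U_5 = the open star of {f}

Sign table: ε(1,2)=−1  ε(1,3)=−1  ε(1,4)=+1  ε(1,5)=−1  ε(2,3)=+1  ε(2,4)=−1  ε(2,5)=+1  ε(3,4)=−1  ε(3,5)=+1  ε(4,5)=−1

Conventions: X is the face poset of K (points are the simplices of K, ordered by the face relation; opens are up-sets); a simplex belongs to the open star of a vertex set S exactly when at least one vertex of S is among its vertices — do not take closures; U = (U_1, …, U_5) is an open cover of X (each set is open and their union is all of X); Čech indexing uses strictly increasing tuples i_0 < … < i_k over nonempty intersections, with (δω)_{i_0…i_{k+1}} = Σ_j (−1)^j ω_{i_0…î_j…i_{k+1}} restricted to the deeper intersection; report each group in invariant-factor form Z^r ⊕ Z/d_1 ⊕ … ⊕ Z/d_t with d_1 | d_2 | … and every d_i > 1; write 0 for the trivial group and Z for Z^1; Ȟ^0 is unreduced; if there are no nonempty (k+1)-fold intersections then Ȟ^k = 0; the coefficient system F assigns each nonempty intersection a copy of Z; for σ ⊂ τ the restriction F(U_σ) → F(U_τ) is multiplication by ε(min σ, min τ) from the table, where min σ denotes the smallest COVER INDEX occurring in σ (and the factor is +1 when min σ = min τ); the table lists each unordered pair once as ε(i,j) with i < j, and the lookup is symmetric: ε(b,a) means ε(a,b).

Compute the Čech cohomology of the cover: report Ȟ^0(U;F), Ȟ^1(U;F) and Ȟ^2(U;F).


nonempty intersections:
  U1={{a},{c},{e},{a,d},{a,e},{a,f},{b,c},{b,e},{c,e},{d,e},{e,f},{a,d,f},{a,e,f},{b,c,e},{d,e,f}} U2={{a},{b},{a,d},{a,e},{a,f},{b,c},{b,e},{b,f},{a,d,f},{a,e,f},{b,c,e}} U3={{b},{b,c},{b,e},{b,f},{b,c,e}} U4={{d},{f},{a,d},{a,f},{b,f},{d,e},{d,f},{e,f},{a,d,f},{a,e,f},{d,e,f}} U5={{f},{a,f},{b,f},{d,f},{e,f},{a,d,f},{a,e,f},{d,e,f}}
  U12={{a},{a,d},{a,e},{a,f},{b,c},{b,e},{a,d,f},{a,e,f},{b,c,e}} U13={{b,c},{b,e},{b,c,e}} U14={{a,d},{a,f},{d,e},{e,f},{a,d,f},{a,e,f},{d,e,f}} U15={{a,f},{e,f},{a,d,f},{a,e,f},{d,e,f}} U23={{b},{b,c},{b,e},{b,f},{b,c,e}} U24={{a,d},{a,f},{b,f},{a,d,f},{a,e,f}} U25={{a,f},{b,f},{a,d,f},{a,e,f}} U34={{b,f}} U35={{b,f}} U45={{f},{a,f},{b,f},{d,f},{e,f},{a,d,f},{a,e,f},{d,e,f}}
  U123={{b,c},{b,e},{b,c,e}} U124={{a,d},{a,f},{a,d,f},{a,e,f}} U125={{a,f},{a,d,f},{a,e,f}} U145={{a,f},{e,f},{a,d,f},{a,e,f},{d,e,f}} U234={{b,f}} U235={{b,f}} U245={{a,f},{b,f},{a,d,f},{a,e,f}} U345={{b,f}}
  U1245={{a,f},{a,d,f},{a,e,f}} U2345={{b,f}}
C dims 5,10,8,2; δ0: rk 4, SNF 1^4; δ1: rk 6, SNF 1^6; δ2: rk 2, SNF 1^2
Ȟ^0: (5−4)−0=1 ⇒ Z
Ȟ^1: (10−6)−4=0 ⇒ 0
Ȟ^2: (8−2)−6=0 ⇒ 0

Ȟ^0 ≅ Z, Ȟ^1 ≅ 0 and Ȟ^2 ≅ 0


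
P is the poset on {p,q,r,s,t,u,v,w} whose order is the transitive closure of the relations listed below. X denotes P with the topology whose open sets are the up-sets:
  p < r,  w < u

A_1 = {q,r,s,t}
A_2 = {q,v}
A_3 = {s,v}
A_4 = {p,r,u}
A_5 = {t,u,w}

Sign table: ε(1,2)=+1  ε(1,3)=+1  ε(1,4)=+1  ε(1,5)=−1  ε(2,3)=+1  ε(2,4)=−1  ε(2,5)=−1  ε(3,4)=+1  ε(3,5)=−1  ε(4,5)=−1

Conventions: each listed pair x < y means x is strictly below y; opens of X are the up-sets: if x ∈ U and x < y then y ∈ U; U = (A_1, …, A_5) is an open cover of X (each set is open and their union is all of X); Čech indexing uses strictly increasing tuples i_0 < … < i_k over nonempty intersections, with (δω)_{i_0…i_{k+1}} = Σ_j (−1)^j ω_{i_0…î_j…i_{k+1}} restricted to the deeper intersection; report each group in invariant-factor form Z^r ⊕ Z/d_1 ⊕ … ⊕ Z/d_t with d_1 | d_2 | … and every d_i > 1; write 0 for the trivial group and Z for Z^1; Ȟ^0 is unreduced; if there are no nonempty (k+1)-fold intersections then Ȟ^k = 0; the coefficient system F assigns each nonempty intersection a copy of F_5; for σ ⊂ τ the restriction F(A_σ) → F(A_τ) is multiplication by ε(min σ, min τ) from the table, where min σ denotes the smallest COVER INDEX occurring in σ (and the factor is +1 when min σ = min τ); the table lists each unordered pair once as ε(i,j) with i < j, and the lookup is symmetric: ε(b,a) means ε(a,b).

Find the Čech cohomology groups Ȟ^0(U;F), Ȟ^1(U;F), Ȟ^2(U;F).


Ȟ^0(U;F) ≅ Z/5, Ȟ^1(U;F) ≅ Z/5 ⊕ Z/5, Ȟ^2(U;F) ≅ 0

nerve simplices:
  A12={q} A13={s} A14={r} A15={t} A23={v} A45={u}
C dims 5,6; δ0: rk_F5 4
degree 0: 5−4−0 = 1 → Ȟ^0 ≅ Z/5
degree 1: 6−0−4 = 2 → Ȟ^1 ≅ Z/5 ⊕ Z/5
degree 2: 0−0−0 = 0 → Ȟ^2 ≅ 0


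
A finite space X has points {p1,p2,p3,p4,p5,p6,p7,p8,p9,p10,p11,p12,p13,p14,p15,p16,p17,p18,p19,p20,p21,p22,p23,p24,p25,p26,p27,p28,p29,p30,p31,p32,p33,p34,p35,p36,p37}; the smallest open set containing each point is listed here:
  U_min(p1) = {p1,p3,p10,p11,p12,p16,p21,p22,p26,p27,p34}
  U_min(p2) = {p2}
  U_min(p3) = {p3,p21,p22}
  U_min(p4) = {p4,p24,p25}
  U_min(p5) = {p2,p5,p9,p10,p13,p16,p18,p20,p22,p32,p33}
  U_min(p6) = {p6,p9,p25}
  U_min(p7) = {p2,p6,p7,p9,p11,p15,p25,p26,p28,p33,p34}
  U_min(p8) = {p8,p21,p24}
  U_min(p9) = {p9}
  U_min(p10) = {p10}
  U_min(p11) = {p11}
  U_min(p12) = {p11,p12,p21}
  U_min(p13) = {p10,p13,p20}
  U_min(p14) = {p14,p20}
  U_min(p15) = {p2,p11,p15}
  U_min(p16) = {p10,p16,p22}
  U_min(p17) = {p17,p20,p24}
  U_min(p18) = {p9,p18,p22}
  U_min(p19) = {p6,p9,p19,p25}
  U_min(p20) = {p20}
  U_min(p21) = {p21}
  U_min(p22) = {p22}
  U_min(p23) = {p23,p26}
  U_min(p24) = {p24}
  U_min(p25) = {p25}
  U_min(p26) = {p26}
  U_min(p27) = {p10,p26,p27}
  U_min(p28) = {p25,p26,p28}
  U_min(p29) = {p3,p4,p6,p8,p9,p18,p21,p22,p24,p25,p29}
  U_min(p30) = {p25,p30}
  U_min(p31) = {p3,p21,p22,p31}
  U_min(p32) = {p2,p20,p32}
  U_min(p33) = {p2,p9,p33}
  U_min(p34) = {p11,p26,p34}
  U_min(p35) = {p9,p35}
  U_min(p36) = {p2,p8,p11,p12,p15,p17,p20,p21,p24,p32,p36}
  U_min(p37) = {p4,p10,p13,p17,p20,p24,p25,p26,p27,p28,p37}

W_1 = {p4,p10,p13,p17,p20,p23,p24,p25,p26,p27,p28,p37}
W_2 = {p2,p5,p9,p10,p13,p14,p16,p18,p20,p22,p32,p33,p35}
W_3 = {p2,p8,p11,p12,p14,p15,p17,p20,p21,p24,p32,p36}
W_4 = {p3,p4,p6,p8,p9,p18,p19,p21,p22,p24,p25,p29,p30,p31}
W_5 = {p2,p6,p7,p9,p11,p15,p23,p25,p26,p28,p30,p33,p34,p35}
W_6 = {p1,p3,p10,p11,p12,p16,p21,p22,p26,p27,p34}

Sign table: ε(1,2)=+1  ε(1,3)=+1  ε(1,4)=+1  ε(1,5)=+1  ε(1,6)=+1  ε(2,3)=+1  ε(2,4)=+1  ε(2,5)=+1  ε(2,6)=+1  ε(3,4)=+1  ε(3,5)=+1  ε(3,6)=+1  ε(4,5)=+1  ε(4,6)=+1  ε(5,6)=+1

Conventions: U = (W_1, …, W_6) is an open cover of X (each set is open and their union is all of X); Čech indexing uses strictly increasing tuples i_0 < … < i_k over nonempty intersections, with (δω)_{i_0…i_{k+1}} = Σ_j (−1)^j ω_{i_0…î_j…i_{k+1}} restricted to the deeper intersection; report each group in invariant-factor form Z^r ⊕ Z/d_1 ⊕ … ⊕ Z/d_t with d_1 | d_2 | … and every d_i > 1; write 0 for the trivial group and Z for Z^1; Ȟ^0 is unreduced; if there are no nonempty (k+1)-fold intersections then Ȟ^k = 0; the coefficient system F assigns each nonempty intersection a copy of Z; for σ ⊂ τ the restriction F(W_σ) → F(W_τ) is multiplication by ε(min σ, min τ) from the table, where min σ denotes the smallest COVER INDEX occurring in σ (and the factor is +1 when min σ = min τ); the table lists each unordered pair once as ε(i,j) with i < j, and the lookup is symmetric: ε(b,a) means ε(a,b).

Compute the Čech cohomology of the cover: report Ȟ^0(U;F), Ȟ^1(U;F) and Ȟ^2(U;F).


Ȟ^0 = Z, Ȟ^1 = 0, Ȟ^2 = Z/2

intersection data:
  W12={p10,p13,p20} W13={p17,p20,p24} W14={p4,p24,p25} W15={p23,p25,p26,p28} W16={p10,p26,p27} W23={p2,p14,p20,p32} W24={p9,p18,p22} W25={p2,p9,p33,p35} W26={p10,p16,p22} W34={p8,p21,p24} W35={p2,p11,p15} W36={p11,p12,p21} W45={p6,p9,p25,p30} W46={p3,p21,p22} W56={p11,p26,p34}
  W123={p20} W126={p10} W134={p24} W145={p25} W156={p26} W235={p2} W245={p9} W246={p22} W346={p21} W356={p11}
C dims 6,15,10; δ0: rk 5, SNF 1^5; δ1: rk 10, SNF 1^9·2
Ȟ^0 = (6 − 5) − 0 = 1, so Ȟ^0 ≅ Z
Ȟ^1 = (15 − 10) − 5 = 0, so Ȟ^1 ≅ 0
Ȟ^2 = (10 − 0) − 10 = 0 plus torsion [2], so Ȟ^2 ≅ Z/2


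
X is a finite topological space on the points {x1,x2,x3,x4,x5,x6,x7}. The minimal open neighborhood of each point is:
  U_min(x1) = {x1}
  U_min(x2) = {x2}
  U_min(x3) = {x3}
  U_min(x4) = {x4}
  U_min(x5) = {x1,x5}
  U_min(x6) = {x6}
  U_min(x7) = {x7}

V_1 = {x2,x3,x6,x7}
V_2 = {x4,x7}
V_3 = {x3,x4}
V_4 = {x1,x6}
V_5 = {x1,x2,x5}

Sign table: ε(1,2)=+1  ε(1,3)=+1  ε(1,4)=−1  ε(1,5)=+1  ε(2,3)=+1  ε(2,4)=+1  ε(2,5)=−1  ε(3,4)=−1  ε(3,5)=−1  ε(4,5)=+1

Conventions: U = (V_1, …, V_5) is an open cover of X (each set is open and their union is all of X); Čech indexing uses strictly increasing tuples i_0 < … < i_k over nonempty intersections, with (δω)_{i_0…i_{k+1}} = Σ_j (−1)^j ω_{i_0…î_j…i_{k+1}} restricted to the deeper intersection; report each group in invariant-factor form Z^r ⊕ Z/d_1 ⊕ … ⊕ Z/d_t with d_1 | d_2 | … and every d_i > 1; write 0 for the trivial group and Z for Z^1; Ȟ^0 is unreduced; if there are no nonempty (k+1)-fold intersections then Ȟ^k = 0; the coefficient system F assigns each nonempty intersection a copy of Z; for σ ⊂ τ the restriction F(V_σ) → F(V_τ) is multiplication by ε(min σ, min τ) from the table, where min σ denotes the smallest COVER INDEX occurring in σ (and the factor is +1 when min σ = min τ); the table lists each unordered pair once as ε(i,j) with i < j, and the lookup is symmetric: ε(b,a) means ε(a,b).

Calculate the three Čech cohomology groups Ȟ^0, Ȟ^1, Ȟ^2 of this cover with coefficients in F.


nonempty intersections:
  V12={x7} V13={x3} V14={x6} V15={x2} V23={x4} V45={x1}
C dims 5,6; δ0: rk 5, SNF 1^4·2
Ȟ^0: (5−5)−0=0 ⇒ 0
Ȟ^1: (6−0)−5=1 plus torsion [2] ⇒ Z ⊕ Z/2
Ȟ^2: (0−0)−0=0 ⇒ 0

Ȟ^0(U;F) ≅ 0,  Ȟ^1(U;F) ≅ Z ⊕ Z/2,  Ȟ^2(U;F) ≅ 0
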